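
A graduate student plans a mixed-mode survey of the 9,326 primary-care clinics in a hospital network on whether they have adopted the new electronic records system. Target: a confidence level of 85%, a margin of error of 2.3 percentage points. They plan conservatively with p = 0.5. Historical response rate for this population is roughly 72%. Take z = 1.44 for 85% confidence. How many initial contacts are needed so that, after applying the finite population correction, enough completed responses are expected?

Completed interviews needed (unadjusted): n₀ = 1.44² × 0.2500 / 0.023² ≈ 979.96 → 980.
FPC for N = 9,326: n = 980 / (1 + 979/9326) = 980 / 1.1050 ≈ 886.90 → 887.
At a 72% response rate, contacts needed = 887 / 0.72 ≈ 1231.94 → 1232.

1232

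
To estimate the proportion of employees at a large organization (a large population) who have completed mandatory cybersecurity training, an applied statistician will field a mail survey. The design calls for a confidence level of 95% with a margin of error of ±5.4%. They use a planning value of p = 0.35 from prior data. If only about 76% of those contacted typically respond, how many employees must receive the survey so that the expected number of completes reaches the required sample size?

For 95% confidence, z = 1.960.
Completed interviews needed: n₀ = 1.960² × 0.2275 / 0.054² ≈ 299.71 → 300.
At a 76% response rate, contacts needed = 300 / 0.76 ≈ 394.74 → 395.

395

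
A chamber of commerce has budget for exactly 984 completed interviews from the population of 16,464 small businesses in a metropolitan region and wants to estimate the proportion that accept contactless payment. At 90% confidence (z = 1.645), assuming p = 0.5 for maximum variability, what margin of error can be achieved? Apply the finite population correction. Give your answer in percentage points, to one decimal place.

Finite-population factor: (N−n)/(N−1) = (16464−984)/(16464−1) = 0.9403.
SE(p̂) = √[p(1−p)/n · (N−n)/(N−1)] = √[0.2500/984 × 0.9403] = 0.01546.
E = z × SE = 1.645 × 0.01546 = 0.02543 ≈ 2.5 percentage points.

2.5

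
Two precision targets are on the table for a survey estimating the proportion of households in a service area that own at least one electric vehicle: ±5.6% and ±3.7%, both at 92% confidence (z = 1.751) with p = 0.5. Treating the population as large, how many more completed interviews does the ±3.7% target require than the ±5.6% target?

At ±5.6%: n = 1.751² × 0.2500 / 0.056² ≈ 244.42 → 245.
At ±3.7%: n = 1.751² × 0.2500 / 0.037² ≈ 559.90 → 560.
Additional respondents: 560 − 245 = 315.

315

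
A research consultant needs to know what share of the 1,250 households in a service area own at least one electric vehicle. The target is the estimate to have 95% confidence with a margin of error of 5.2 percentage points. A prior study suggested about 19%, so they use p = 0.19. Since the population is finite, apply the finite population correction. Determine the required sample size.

187

For 95% confidence, z = 1.960.
Unadjusted: n₀ = 1.960² × 0.19 × 0.81 / 0.052² ≈ 218.65, so n₀ = 219.
Finite population correction with N = 1,250: n = n₀ / (1 + (n₀−1)/N) = 219 / (1 + 218/1250) = 219 / 1.1744 ≈ 186.48.
Rounding up, n = 187.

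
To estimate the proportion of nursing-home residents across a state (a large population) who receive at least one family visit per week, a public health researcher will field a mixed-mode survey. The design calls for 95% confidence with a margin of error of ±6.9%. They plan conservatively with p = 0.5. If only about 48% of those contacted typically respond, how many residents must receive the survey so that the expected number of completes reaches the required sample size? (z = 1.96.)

Completed interviews needed: n₀ = 1.96² × 0.2500 / 0.069² ≈ 201.72 → 202.
At a 48% response rate, contacts needed = 202 / 0.48 ≈ 420.83 → 421.

421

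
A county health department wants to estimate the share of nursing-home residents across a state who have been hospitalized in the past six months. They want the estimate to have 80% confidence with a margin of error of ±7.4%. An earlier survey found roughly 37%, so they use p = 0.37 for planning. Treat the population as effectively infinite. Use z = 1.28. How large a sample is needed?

70

With p = 0.37, p(1−p) = 0.2331.
n = z²·p(1−p)/E² = 1.28² × 0.2331 / 0.074² = 1.6384 × 0.2331 / 0.005476 ≈ 69.74.
Rounding up gives n = 70.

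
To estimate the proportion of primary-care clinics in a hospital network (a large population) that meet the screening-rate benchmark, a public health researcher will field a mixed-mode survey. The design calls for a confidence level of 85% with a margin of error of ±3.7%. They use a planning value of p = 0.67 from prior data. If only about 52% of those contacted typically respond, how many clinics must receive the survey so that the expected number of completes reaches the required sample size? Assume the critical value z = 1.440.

Completed interviews needed: n₀ = 1.440² × 0.2211 / 0.037² ≈ 334.90 → 335.
At a 52% response rate, contacts needed = 335 / 0.52 ≈ 644.23 → 645.

645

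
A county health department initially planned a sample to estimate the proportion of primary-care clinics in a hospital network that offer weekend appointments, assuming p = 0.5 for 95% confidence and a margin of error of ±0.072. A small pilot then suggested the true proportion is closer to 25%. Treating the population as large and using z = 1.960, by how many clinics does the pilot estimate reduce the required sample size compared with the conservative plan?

Conservative (p = 0.5): n = 1.960² × 0.25 / 0.072² ≈ 185.26 → 186.
Using p = 0.25: p(1−p) = 0.1875, so n = 1.960² × 0.1875 / 0.072² ≈ 138.95 → 139.
Reduction: 186 − 139 = 47.

47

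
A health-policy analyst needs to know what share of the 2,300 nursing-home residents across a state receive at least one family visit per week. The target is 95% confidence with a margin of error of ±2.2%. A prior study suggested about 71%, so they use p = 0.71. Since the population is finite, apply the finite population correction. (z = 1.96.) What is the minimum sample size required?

Unadjusted: n₀ = 1.96² × 0.71 × 0.29 / 0.022² ≈ 1634.27, so n₀ = 1635.
Finite population correction with N = 2,300: n = n₀ / (1 + (n₀−1)/N) = 1635 / (1 + 1634/2300) = 1635 / 1.7104 ≈ 955.90.
Rounding up, n = 956.

956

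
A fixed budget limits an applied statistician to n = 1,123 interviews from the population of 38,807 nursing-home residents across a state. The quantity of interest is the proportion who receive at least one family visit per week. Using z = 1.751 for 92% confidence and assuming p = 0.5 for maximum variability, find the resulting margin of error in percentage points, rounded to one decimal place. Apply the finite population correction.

Finite-population factor: (N−n)/(N−1) = (38807−1123)/(38807−1) = 0.9711.
SE(p̂) = √[p(1−p)/n · (N−n)/(N−1)] = √[0.2500/1123 × 0.9711] = 0.01470.
E = z × SE = 1.751 × 0.01470 = 0.02575 ≈ 2.6 percentage points.

2.6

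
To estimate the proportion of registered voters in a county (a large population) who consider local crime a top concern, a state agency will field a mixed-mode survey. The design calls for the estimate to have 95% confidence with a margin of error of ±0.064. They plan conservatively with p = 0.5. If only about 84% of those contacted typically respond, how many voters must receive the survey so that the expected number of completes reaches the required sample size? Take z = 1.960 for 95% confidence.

Completed interviews needed: n₀ = 1.960² × 0.2500 / 0.064² ≈ 234.47 → 235.
At an 84% response rate, contacts needed = 235 / 0.84 ≈ 279.76 → 280.

280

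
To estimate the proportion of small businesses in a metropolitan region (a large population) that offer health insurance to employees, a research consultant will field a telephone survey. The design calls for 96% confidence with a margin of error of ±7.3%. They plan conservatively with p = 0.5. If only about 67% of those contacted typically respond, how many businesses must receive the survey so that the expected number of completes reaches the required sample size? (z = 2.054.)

296

Completed interviews needed: n₀ = 2.054² × 0.2500 / 0.073² ≈ 197.92 → 198.
At a 67% response rate, contacts needed = 198 / 0.67 ≈ 295.52 → 296.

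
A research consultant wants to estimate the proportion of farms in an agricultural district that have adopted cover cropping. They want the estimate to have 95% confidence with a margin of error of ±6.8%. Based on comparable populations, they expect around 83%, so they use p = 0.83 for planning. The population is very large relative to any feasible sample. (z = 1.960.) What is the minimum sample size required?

With p = 0.83, p(1−p) = 0.1411.
n = z²·p(1−p)/E² = 1.960² × 0.1411 / 0.068² = 3.8416 × 0.1411 / 0.004624 ≈ 117.23.
Rounding up gives n = 118.

118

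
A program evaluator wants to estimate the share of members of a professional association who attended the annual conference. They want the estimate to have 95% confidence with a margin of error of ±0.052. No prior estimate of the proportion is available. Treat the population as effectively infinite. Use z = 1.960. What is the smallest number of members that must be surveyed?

356

With no prior estimate, use p = 0.5, giving p(1−p) = 0.25.
n = z²·p(1−p)/E² = 1.960² × 0.2500 / 0.052² = 3.8416 × 0.2500 / 0.002704 ≈ 355.18.
Rounding up gives n = 356.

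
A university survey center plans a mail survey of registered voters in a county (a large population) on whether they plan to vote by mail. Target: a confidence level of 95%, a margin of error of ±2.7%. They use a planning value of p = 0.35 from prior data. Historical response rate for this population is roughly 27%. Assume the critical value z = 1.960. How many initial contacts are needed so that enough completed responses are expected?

Completed interviews needed: n₀ = 1.960² × 0.2275 / 0.027² ≈ 1198.85 → 1199.
At a 27% response rate, contacts needed = 1199 / 0.27 ≈ 4440.74 → 4441.

4441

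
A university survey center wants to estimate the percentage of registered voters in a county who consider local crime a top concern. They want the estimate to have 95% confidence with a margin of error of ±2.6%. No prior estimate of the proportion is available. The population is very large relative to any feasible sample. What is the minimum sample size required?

For 95% confidence, z = 1.96.
With no prior estimate, use p = 0.5, giving p(1−p) = 0.25.
n = z²·p(1−p)/E² = 1.96² × 0.2500 / 0.026² = 3.8416 × 0.2500 / 0.000676 ≈ 1420.71.
Rounding up gives n = 1421.

1421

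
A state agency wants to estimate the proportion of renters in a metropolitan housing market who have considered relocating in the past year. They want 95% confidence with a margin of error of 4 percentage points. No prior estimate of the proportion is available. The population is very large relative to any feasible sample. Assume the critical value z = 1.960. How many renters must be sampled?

601

With no prior estimate, use p = 0.5, giving p(1−p) = 0.25.
n = z²·p(1−p)/E² = 1.960² × 0.2500 / 0.040² = 3.8416 × 0.2500 / 0.001600 ≈ 600.25.
Rounding up gives n = 601.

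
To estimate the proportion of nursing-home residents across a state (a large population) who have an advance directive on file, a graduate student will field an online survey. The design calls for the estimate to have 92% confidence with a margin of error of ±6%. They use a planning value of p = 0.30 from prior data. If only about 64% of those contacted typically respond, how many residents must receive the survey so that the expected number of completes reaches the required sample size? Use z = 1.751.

280

Completed interviews needed: n₀ = 1.751² × 0.2100 / 0.060² ≈ 178.85 → 179.
At a 64% response rate, contacts needed = 179 / 0.64 ≈ 279.69 → 280.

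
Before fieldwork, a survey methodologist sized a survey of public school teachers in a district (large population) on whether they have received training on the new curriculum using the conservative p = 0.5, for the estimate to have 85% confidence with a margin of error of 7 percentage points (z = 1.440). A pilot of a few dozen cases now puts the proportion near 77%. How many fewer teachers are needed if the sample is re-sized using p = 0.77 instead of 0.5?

Conservative (p = 0.5): n = 1.440² × 0.25 / 0.070² ≈ 105.80 → 106.
Using p = 0.77: p(1−p) = 0.1771, so n = 1.440² × 0.1771 / 0.070² ≈ 74.95 → 75.
Reduction: 106 − 75 = 31.

31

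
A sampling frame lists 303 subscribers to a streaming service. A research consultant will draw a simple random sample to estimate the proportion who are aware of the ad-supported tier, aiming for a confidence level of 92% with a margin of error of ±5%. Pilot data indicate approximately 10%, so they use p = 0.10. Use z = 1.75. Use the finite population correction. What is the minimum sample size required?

Unadjusted: n₀ = 1.75² × 0.10 × 0.90 / 0.050² ≈ 110.25, so n₀ = 111.
Finite population correction with N = 303: n = n₀ / (1 + (n₀−1)/N) = 111 / (1 + 110/303) = 111 / 1.3630 ≈ 81.44.
Rounding up, n = 82.

82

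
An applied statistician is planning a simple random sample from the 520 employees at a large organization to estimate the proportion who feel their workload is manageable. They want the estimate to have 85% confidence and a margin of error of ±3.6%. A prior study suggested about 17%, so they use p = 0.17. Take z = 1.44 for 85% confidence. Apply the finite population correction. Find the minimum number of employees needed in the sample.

158

Unadjusted: n₀ = 1.44² × 0.17 × 0.83 / 0.036² ≈ 225.76, so n₀ = 226.
Finite population correction with N = 520: n = n₀ / (1 + (n₀−1)/N) = 226 / (1 + 225/520) = 226 / 1.4327 ≈ 157.74.
Rounding up, n = 158.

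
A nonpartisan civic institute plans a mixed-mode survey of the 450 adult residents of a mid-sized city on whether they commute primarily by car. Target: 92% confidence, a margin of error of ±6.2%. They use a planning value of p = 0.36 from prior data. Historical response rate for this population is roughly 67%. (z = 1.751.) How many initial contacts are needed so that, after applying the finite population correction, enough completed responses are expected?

196

Completed interviews needed (unadjusted): n₀ = 1.751² × 0.2304 / 0.062² ≈ 183.77 → 184.
FPC for N = 450: n = 184 / (1 + 183/450) = 184 / 1.4067 ≈ 130.81 → 131.
At a 67% response rate, contacts needed = 131 / 0.67 ≈ 195.52 → 196.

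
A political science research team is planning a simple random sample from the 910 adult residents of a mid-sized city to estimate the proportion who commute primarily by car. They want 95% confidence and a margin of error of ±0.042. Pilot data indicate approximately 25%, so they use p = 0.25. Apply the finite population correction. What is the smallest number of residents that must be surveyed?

For 95% confidence, z = 1.960.
Unadjusted: n₀ = 1.960² × 0.25 × 0.75 / 0.042² ≈ 408.33, so n₀ = 409.
Finite population correction with N = 910: n = n₀ / (1 + (n₀−1)/N) = 409 / (1 + 408/910) = 409 / 1.4484 ≈ 282.39.
Rounding up, n = 283.

283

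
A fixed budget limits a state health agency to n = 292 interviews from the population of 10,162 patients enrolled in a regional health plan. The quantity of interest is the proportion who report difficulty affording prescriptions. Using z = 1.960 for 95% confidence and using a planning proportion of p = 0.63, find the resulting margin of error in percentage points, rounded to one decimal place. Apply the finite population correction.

Finite-population factor: (N−n)/(N−1) = (10162−292)/(10162−1) = 0.9714.
SE(p̂) = √[p(1−p)/n · (N−n)/(N−1)] = √[0.2331/292 × 0.9714] = 0.02785.
E = z × SE = 1.960 × 0.02785 = 0.05458 ≈ 5.5 percentage points.

5.5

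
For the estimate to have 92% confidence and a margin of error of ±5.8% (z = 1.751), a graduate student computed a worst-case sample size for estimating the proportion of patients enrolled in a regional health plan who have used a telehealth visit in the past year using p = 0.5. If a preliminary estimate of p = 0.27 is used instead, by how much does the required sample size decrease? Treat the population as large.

48

Conservative (p = 0.5): n = 1.751² × 0.25 / 0.058² ≈ 227.85 → 228.
Using p = 0.27: p(1−p) = 0.1971, so n = 1.751² × 0.1971 / 0.058² ≈ 179.64 → 180.
Reduction: 228 − 180 = 48.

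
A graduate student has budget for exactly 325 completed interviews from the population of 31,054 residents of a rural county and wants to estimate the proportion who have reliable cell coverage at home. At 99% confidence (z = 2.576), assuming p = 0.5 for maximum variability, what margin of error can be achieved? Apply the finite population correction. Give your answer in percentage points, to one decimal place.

Finite-population factor: (N−n)/(N−1) = (31054−325)/(31054−1) = 0.9896.
SE(p̂) = √[p(1−p)/n · (N−n)/(N−1)] = √[0.2500/325 × 0.9896] = 0.02759.
E = z × SE = 2.576 × 0.02759 = 0.07107 ≈ 7.1 percentage points.

7.1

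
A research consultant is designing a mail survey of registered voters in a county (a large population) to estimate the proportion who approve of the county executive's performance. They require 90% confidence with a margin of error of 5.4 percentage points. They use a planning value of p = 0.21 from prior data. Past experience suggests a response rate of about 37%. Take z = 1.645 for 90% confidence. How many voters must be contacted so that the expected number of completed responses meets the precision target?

Completed interviews needed: n₀ = 1.645² × 0.1659 / 0.054² ≈ 153.95 → 154.
At a 37% response rate, contacts needed = 154 / 0.37 ≈ 416.22 → 417.

417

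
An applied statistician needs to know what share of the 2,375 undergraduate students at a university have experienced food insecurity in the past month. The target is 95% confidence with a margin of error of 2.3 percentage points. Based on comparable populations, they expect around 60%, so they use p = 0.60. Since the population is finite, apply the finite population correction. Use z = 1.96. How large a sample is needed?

Unadjusted: n₀ = 1.96² × 0.60 × 0.40 / 0.023² ≈ 1742.88, so n₀ = 1743.
Finite population correction with N = 2,375: n = n₀ / (1 + (n₀−1)/N) = 1743 / (1 + 1742/2375) = 1743 / 1.7335 ≈ 1005.50.
Rounding up, n = 1006.

1006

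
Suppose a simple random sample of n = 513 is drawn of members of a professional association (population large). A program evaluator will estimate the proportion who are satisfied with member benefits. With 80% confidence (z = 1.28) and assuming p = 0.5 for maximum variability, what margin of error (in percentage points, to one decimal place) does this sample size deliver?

2.8

SE(p̂) = √[p(1−p)/n] = √[0.2500/513] = 0.02208.
E = z × SE = 1.28 × 0.02208 = 0.02826, or 2.8 percentage points.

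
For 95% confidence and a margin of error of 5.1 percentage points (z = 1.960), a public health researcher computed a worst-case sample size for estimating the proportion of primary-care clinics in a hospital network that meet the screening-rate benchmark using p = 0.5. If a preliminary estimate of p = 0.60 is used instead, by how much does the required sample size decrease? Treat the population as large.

Conservative (p = 0.5): n = 1.960² × 0.25 / 0.051² ≈ 369.24 → 370.
Using p = 0.60: p(1−p) = 0.2400, so n = 1.960² × 0.2400 / 0.051² ≈ 354.47 → 355.
Reduction: 370 − 355 = 15.

15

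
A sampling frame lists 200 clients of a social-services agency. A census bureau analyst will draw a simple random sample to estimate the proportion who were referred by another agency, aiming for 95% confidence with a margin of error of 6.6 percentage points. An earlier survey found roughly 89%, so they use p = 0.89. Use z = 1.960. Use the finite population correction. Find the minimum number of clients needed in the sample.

Unadjusted: n₀ = 1.960² × 0.89 × 0.11 / 0.066² ≈ 86.34, so n₀ = 87.
Finite population correction with N = 200: n = n₀ / (1 + (n₀−1)/N) = 87 / (1 + 86/200) = 87 / 1.4300 ≈ 60.84.
Rounding up, n = 61.

61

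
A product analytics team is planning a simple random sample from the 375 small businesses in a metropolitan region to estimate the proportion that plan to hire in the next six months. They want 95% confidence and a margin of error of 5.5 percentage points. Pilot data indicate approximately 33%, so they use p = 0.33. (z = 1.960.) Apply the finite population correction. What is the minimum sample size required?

161

Unadjusted: n₀ = 1.960² × 0.33 × 0.67 / 0.055² ≈ 280.79, so n₀ = 281.
Finite population correction with N = 375: n = n₀ / (1 + (n₀−1)/N) = 281 / (1 + 280/375) = 281 / 1.7467 ≈ 160.88.
Rounding up, n = 161.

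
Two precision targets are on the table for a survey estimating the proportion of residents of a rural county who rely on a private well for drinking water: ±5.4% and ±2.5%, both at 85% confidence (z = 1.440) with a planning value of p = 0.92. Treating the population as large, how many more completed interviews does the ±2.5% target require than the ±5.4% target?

At ±5.4%: n = 1.440² × 0.0736 / 0.054² ≈ 52.34 → 53.
At ±2.5%: n = 1.440² × 0.0736 / 0.025² ≈ 244.19 → 245.
Additional respondents: 245 − 53 = 192.

192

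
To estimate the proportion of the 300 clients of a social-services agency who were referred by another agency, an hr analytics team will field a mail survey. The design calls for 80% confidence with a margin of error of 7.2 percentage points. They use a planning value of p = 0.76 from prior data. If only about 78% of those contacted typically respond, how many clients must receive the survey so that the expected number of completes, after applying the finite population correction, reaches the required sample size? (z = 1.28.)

63

Completed interviews needed (unadjusted): n₀ = 1.28² × 0.1824 / 0.072² ≈ 57.65 → 58.
FPC for N = 300: n = 58 / (1 + 57/300) = 58 / 1.1900 ≈ 48.74 → 49.
At a 78% response rate, contacts needed = 49 / 0.78 ≈ 62.82 → 63.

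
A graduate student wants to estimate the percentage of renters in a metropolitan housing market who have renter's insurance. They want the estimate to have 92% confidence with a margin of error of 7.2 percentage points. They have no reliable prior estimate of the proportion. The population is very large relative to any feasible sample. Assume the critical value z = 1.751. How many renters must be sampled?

148

With no prior estimate, use p = 0.5, giving p(1−p) = 0.25.
n = z²·p(1−p)/E² = 1.751² × 0.2500 / 0.072² = 3.0660 × 0.2500 / 0.005184 ≈ 147.86.
Rounding up gives n = 148.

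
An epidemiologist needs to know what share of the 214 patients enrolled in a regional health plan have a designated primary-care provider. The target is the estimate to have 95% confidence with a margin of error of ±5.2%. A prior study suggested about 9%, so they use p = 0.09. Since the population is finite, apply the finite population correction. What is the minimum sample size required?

76

For 95% confidence, z = 1.960.
Unadjusted: n₀ = 1.960² × 0.09 × 0.91 / 0.052² ≈ 116.36, so n₀ = 117.
Finite population correction with N = 214: n = n₀ / (1 + (n₀−1)/N) = 117 / (1 + 116/214) = 117 / 1.5421 ≈ 75.87.
Rounding up, n = 76.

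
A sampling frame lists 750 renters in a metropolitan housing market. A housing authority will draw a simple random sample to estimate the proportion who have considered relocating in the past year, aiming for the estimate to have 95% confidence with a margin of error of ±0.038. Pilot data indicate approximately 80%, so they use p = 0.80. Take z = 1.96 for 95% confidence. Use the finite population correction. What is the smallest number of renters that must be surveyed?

Unadjusted: n₀ = 1.96² × 0.80 × 0.20 / 0.038² ≈ 425.66, so n₀ = 426.
Finite population correction with N = 750: n = n₀ / (1 + (n₀−1)/N) = 426 / (1 + 425/750) = 426 / 1.5667 ≈ 271.91.
Rounding up, n = 272.

272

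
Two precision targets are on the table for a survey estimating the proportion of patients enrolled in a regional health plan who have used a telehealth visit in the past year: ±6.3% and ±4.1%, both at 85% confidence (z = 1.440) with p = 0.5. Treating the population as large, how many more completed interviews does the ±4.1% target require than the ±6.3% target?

At ±6.3%: n = 1.440² × 0.2500 / 0.063² ≈ 130.61 → 131.
At ±4.1%: n = 1.440² × 0.2500 / 0.041² ≈ 308.39 → 309.
Additional respondents: 309 − 131 = 178.

178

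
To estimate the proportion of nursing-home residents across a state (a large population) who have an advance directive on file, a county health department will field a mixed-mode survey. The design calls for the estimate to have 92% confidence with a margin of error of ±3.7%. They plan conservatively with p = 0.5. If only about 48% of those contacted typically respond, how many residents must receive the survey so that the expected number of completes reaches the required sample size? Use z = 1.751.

1167

Completed interviews needed: n₀ = 1.751² × 0.2500 / 0.037² ≈ 559.90 → 560.
At a 48% response rate, contacts needed = 560 / 0.48 ≈ 1166.67 → 1167.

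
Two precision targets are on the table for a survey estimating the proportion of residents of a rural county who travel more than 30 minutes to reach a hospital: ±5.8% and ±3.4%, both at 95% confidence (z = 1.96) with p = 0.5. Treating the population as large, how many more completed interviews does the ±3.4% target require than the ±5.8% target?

545

At ±5.8%: n = 1.96² × 0.2500 / 0.058² ≈ 285.49 → 286.
At ±3.4%: n = 1.96² × 0.2500 / 0.034² ≈ 830.80 → 831.
Additional respondents: 831 − 286 = 545.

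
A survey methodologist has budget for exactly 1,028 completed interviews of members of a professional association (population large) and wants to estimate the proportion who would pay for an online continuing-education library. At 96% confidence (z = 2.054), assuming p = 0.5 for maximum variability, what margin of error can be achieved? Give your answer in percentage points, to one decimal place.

3.2

SE(p̂) = √[p(1−p)/n] = √[0.2500/1028] = 0.01559.
E = z × SE = 2.054 × 0.01559 = 0.03203, or 3.2 percentage points.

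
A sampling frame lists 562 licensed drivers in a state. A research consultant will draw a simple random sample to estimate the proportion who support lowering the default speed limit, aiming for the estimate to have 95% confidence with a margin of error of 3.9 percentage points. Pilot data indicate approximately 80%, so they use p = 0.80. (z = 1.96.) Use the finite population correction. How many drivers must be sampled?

Unadjusted: n₀ = 1.96² × 0.80 × 0.20 / 0.039² ≈ 404.11, so n₀ = 405.
Finite population correction with N = 562: n = n₀ / (1 + (n₀−1)/N) = 405 / (1 + 404/562) = 405 / 1.7189 ≈ 235.62.
Rounding up, n = 236.

236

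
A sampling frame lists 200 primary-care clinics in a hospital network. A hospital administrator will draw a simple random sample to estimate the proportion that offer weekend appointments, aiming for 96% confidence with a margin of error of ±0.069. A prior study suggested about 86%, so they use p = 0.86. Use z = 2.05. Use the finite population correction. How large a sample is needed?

Unadjusted: n₀ = 2.05² × 0.86 × 0.14 / 0.069² ≈ 106.28, so n₀ = 107.
Finite population correction with N = 200: n = n₀ / (1 + (n₀−1)/N) = 107 / (1 + 106/200) = 107 / 1.5300 ≈ 69.93.
Rounding up, n = 70.

70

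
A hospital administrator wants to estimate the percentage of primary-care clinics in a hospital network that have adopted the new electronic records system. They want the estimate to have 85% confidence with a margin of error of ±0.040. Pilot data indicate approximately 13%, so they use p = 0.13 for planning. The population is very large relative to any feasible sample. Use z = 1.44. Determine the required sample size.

With p = 0.13, p(1−p) = 0.1131.
n = z²·p(1−p)/E² = 1.44² × 0.1131 / 0.040² = 2.0736 × 0.1131 / 0.001600 ≈ 146.58.
Rounding up gives n = 147.

147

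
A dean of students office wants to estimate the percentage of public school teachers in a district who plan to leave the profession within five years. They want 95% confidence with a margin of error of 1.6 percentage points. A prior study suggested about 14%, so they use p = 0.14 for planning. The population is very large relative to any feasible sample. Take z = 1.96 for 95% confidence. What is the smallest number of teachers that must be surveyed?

With p = 0.14, p(1−p) = 0.1204.
n = z²·p(1−p)/E² = 1.96² × 0.1204 / 0.016² = 3.8416 × 0.1204 / 0.000256 ≈ 1806.75.
Rounding up gives n = 1807.

1807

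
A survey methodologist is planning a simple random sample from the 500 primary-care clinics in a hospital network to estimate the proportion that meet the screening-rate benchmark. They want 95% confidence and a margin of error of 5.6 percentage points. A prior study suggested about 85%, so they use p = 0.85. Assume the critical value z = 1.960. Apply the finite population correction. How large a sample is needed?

120

Unadjusted: n₀ = 1.960² × 0.85 × 0.15 / 0.056² ≈ 156.19, so n₀ = 157.
Finite population correction with N = 500: n = n₀ / (1 + (n₀−1)/N) = 157 / (1 + 156/500) = 157 / 1.3120 ≈ 119.66.
Rounding up, n = 120.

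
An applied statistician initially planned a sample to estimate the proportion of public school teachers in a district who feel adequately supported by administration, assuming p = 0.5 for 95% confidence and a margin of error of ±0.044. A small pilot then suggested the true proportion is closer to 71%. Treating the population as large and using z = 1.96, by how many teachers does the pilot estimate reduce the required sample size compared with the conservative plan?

88

Conservative (p = 0.5): n = 1.96² × 0.25 / 0.044² ≈ 496.07 → 497.
Using p = 0.71: p(1−p) = 0.2059, so n = 1.96² × 0.2059 / 0.044² ≈ 408.57 → 409.
Reduction: 497 − 409 = 88.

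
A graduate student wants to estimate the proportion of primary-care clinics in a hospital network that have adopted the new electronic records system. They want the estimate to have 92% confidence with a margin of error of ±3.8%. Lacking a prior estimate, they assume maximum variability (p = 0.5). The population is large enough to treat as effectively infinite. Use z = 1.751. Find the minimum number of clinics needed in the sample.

With p = 0.5, p(1−p) = 0.25.
n = z²·p(1−p)/E² = 1.751² × 0.2500 / 0.038² = 3.0660 × 0.2500 / 0.001444 ≈ 530.82.
Rounding up gives n = 531.

531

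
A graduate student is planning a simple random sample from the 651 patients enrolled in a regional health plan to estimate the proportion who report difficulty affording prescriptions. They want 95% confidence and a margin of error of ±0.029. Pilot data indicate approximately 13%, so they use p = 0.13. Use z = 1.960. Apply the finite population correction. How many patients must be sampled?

Unadjusted: n₀ = 1.960² × 0.13 × 0.87 / 0.029² ≈ 516.63, so n₀ = 517.
Finite population correction with N = 651: n = n₀ / (1 + (n₀−1)/N) = 517 / (1 + 516/651) = 517 / 1.7926 ≈ 288.40.
Rounding up, n = 289.

289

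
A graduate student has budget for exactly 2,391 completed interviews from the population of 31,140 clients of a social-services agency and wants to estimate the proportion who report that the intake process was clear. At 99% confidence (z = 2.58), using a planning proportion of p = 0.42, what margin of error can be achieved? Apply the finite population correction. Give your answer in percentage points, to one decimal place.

Finite-population factor: (N−n)/(N−1) = (31140−2391)/(31140−1) = 0.9232.
SE(p̂) = √[p(1−p)/n · (N−n)/(N−1)] = √[0.2436/2391 × 0.9232] = 0.00970.
E = z × SE = 2.58 × 0.00970 = 0.02502 ≈ 2.5 percentage points.

2.5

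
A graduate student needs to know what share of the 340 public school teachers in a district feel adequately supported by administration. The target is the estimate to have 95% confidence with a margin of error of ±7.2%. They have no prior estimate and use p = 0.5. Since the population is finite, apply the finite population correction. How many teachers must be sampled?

For 95% confidence, z = 1.960.
Unadjusted: n₀ = 1.960² × 0.50 × 0.50 / 0.072² ≈ 185.26, so n₀ = 186.
Finite population correction with N = 340: n = n₀ / (1 + (n₀−1)/N) = 186 / (1 + 185/340) = 186 / 1.5441 ≈ 120.46.
Rounding up, n = 121.

121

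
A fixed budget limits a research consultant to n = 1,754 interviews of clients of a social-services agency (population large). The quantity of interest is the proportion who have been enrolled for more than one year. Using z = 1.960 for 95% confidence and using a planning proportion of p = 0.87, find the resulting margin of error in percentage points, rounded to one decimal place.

SE(p̂) = √[p(1−p)/n] = √[0.1131/1754] = 0.00803.
E = z × SE = 1.960 × 0.00803 = 0.01574, or 1.6 percentage points.

1.6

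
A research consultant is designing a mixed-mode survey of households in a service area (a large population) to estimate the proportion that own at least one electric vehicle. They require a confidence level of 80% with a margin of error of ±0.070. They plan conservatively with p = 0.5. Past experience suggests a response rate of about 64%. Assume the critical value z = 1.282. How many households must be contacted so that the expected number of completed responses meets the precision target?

Completed interviews needed: n₀ = 1.282² × 0.2500 / 0.070² ≈ 83.85 → 84.
At a 64% response rate, contacts needed = 84 / 0.64 ≈ 131.25 → 132.

132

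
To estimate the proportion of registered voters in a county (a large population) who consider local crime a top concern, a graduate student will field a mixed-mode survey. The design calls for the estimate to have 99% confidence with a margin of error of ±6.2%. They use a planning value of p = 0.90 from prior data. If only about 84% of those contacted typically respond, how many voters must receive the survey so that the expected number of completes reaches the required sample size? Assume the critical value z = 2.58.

186

Completed interviews needed: n₀ = 2.58² × 0.0900 / 0.062² ≈ 155.85 → 156.
At an 84% response rate, contacts needed = 156 / 0.84 ≈ 185.71 → 186.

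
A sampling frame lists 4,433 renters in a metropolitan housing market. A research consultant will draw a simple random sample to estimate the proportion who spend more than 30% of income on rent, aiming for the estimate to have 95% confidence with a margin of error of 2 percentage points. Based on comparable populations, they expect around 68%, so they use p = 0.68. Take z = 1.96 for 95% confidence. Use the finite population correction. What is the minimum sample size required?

1421

Unadjusted: n₀ = 1.96² × 0.68 × 0.32 / 0.020² ≈ 2089.83, so n₀ = 2090.
Finite population correction with N = 4,433: n = n₀ / (1 + (n₀−1)/N) = 2090 / (1 + 2089/4433) = 2090 / 1.4712 ≈ 1420.57.
Rounding up, n = 1421.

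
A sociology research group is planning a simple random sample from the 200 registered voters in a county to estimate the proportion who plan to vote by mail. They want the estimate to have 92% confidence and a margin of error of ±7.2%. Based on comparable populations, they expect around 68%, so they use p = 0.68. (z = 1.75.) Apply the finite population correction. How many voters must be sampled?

79

Unadjusted: n₀ = 1.75² × 0.68 × 0.32 / 0.072² ≈ 128.55, so n₀ = 129.
Finite population correction with N = 200: n = n₀ / (1 + (n₀−1)/N) = 129 / (1 + 128/200) = 129 / 1.6400 ≈ 78.66.
Rounding up, n = 79.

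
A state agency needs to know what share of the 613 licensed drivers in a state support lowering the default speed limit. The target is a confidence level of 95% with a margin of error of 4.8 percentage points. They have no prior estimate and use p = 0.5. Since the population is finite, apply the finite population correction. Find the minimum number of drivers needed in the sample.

For 95% confidence, z = 1.960.
Unadjusted: n₀ = 1.960² × 0.50 × 0.50 / 0.048² ≈ 416.84, so n₀ = 417.
Finite population correction with N = 613: n = n₀ / (1 + (n₀−1)/N) = 417 / (1 + 416/613) = 417 / 1.6786 ≈ 248.42.
Rounding up, n = 249.

249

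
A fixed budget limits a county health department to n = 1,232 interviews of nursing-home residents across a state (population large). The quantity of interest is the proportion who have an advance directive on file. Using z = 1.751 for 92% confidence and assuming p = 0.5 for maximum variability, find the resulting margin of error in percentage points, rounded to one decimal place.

2.5

SE(p̂) = √[p(1−p)/n] = √[0.2500/1232] = 0.01425.
E = z × SE = 1.751 × 0.01425 = 0.02494, or 2.5 percentage points.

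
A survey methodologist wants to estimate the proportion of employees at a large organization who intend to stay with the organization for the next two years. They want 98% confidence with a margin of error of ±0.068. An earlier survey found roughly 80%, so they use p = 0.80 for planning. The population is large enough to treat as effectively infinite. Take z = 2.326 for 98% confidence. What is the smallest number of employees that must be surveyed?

With p = 0.80, p(1−p) = 0.1600.
n = z²·p(1−p)/E² = 2.326² × 0.1600 / 0.068² = 5.4103 × 0.1600 / 0.004624 ≈ 187.21.
Rounding up gives n = 188.

188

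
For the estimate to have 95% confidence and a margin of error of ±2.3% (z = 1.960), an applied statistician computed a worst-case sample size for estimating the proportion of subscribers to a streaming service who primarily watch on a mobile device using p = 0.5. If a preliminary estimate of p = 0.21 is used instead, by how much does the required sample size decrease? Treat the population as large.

611

Conservative (p = 0.5): n = 1.960² × 0.25 / 0.023² ≈ 1815.50 → 1816.
Using p = 0.21: p(1−p) = 0.1659, so n = 1.960² × 0.1659 / 0.023² ≈ 1204.77 → 1205.
Reduction: 1816 − 1205 = 611.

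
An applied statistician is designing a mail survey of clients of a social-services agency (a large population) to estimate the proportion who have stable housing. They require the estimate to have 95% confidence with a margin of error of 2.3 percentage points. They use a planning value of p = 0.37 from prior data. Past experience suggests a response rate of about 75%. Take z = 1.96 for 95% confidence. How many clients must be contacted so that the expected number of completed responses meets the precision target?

Completed interviews needed: n₀ = 1.96² × 0.2331 / 0.023² ≈ 1692.77 → 1693.
At a 75% response rate, contacts needed = 1693 / 0.75 ≈ 2257.33 → 2258.

2258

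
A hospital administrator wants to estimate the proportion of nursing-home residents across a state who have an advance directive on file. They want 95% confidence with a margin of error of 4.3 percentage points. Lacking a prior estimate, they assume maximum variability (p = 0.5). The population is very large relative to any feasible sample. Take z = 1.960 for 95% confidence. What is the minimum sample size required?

With p = 0.5, p(1−p) = 0.25.
n = z²·p(1−p)/E² = 1.960² × 0.2500 / 0.043² = 3.8416 × 0.2500 / 0.001849 ≈ 519.42.
Rounding up gives n = 520.

520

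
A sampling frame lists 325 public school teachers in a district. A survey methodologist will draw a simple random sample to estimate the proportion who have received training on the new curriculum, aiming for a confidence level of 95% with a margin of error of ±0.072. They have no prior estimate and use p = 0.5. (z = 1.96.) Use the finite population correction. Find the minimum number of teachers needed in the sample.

Unadjusted: n₀ = 1.96² × 0.50 × 0.50 / 0.072² ≈ 185.26, so n₀ = 186.
Finite population correction with N = 325: n = n₀ / (1 + (n₀−1)/N) = 186 / (1 + 185/325) = 186 / 1.5692 ≈ 118.53.
Rounding up, n = 119.

119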